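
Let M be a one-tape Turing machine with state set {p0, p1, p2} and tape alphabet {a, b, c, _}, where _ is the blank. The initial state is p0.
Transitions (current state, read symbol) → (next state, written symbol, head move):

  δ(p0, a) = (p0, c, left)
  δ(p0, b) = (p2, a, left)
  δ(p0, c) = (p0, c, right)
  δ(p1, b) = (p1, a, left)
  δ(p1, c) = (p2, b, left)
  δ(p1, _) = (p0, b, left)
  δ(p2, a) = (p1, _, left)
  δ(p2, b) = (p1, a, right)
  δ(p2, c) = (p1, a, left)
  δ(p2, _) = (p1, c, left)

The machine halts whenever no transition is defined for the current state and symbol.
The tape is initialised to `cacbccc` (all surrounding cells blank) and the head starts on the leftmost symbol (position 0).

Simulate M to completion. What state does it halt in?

state=p0 head=0 tape=__[c]acbccc   (p0,c)→(p0,c,right)
state=p0 head=1 tape=__c[a]cbccc   (p0,a)→(p0,c,left)
state=p0 head=0 tape=__[c]ccbccc   (p0,c)→(p0,c,right)
state=p0 head=1 tape=__c[c]cbccc   (p0,c)→(p0,c,right)
state=p0 head=2 tape=__cc[c]bccc   (p0,c)→(p0,c,right)
state=p0 head=3 tape=__ccc[b]ccc   (p0,b)→(p2,a,left)
state=p2 head=2 tape=__cc[c]accc   (p2,c)→(p1,a,left)
state=p1 head=1 tape=__c[c]aaccc   (p1,c)→(p2,b,left)
state=p2 head=0 tape=__[c]baaccc   (p2,c)→(p1,a,left)
state=p1 head=-1 tape=_[_]abaaccc   (p1,_)→(p0,b,left)
state=p0 head=-2 tape=[_]babaaccc
No transition is defined for (p0, _); M halts in state p0.

p0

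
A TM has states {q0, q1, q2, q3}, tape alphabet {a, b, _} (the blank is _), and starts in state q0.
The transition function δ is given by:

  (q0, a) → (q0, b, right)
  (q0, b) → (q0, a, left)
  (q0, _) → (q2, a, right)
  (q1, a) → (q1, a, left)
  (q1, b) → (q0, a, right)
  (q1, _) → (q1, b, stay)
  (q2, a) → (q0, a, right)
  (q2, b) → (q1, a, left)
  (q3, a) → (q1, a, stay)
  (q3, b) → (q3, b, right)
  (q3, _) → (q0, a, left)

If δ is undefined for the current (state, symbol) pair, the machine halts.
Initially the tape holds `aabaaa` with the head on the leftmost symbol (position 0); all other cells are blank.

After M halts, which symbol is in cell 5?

b

state=q0 head=0 tape=_[a]abaaa__   (q0,a)→(q0,b,right)
state=q0 head=1 tape=_b[a]baaa__   (q0,a)→(q0,b,right)
state=q0 head=2 tape=_bb[b]aaa__   (q0,b)→(q0,a,left)
state=q0 head=1 tape=_b[b]aaaa__   (q0,b)→(q0,a,left)
state=q0 head=0 tape=_[b]aaaaa__   (q0,b)→(q0,a,left)
state=q0 head=-1 tape=[_]aaaaaa__   (q0,_)→(q2,a,right)
state=q2 head=0 tape=a[a]aaaaa__   (q2,a)→(q0,a,right)
state=q0 head=1 tape=aa[a]aaaa__   (q0,a)→(q0,b,right)
state=q0 head=2 tape=aab[a]aaa__   (q0,a)→(q0,b,right)
state=q0 head=3 tape=aabb[a]aa__   (q0,a)→(q0,b,right)
state=q0 head=4 tape=aabbb[a]a__   (q0,a)→(q0,b,right)
state=q0 head=5 tape=aabbbb[a]__   (q0,a)→(q0,b,right)
state=q0 head=6 tape=aabbbbb[_]_   (q0,_)→(q2,a,right)
state=q2 head=7 tape=aabbbbba[_]
Cell 5 holds b when M halts.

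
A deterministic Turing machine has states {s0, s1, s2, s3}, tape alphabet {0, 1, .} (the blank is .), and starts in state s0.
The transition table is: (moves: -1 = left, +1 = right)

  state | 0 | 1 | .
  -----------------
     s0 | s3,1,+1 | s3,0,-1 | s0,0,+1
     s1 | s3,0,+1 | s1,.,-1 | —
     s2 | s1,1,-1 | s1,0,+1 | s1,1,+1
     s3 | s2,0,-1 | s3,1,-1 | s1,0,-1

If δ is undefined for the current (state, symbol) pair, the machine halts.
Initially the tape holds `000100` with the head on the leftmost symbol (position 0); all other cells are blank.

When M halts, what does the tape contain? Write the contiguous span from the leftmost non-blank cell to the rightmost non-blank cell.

1010100

s0 | ..[0]00100   read 0 → write 1, move +1, go to s3
s3 | ..1[0]0100   read 0 → write 0, move -1, go to s2
s2 | ..[1]00100   read 1 → write 0, move +1, go to s1
s1 | ..0[0]0100   read 0 → write 0, move +1, go to s3
s3 | ..00[0]100   read 0 → write 0, move -1, go to s2
s2 | ..0[0]0100   read 0 → write 1, move -1, go to s1
s1 | ..[0]10100   read 0 → write 0, move +1, go to s3
s3 | ..0[1]0100   read 1 → write 1, move -1, go to s3
s3 | ..[0]10100   read 0 → write 0, move -1, go to s2
s2 | .[.]010100   read . → write 1, move +1, go to s1
s1 | .1[0]10100   read 0 → write 0, move +1, go to s3
s3 | .10[1]0100   read 1 → write 1, move -1, go to s3
s3 | .1[0]10100   read 0 → write 0, move -1, go to s2
s2 | .[1]010100   read 1 → write 0, move +1, go to s1
s1 | .0[0]10100   read 0 → write 0, move +1, go to s3
s3 | .00[1]0100   read 1 → write 1, move -1, go to s3
s3 | .0[0]10100   read 0 → write 0, move -1, go to s2
s2 | .[0]010100   read 0 → write 1, move -1, go to s1
s1 | [.]1010100
The non-blank tape span at halt is 1010100.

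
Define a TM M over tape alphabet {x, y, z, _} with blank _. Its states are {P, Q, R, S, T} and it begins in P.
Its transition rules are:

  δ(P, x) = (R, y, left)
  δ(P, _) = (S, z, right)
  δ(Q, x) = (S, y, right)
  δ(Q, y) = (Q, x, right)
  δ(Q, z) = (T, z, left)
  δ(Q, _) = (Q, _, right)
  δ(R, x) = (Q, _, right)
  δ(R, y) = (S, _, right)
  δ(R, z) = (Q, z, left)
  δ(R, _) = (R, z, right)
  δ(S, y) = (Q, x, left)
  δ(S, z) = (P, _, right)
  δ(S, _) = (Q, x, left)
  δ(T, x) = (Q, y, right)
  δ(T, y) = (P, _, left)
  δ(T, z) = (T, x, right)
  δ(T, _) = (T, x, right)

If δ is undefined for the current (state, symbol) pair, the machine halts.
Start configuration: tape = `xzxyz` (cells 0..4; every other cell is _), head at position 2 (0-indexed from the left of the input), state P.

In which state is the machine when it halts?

state=P head=2 tape=xz[x]yz   (P,x)→(R,y,left)
state=R head=1 tape=x[z]yyz   (R,z)→(Q,z,left)
state=Q head=0 tape=[x]zyyz   (Q,x)→(S,y,right)
state=S head=1 tape=y[z]yyz   (S,z)→(P,_,right)
state=P head=2 tape=y_[y]yz
No transition is defined for (P, y); M halts in state P.

P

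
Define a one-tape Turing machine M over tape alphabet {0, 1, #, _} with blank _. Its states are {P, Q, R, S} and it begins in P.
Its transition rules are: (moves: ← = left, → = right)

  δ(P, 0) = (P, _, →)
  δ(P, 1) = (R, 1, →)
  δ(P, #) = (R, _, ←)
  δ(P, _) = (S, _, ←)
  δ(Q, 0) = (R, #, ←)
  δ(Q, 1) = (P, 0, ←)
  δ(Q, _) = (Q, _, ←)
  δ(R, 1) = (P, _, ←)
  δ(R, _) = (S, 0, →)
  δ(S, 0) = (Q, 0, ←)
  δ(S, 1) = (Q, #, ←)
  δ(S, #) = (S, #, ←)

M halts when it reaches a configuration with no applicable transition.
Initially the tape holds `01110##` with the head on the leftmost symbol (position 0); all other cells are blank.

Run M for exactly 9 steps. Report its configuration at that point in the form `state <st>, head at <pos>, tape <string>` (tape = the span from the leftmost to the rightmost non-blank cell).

state S, head at -1, tape ##0##

P | _[0]1110##   read 0 → write _, move →, go to P
P | __[1]110##   read 1 → write 1, move →, go to R
R | __1[1]10##   read 1 → write _, move ←, go to P
P | __[1]_10##   read 1 → write 1, move →, go to R
R | __1[_]10##   read _ → write 0, move →, go to S
S | __10[1]0##   read 1 → write #, move ←, go to Q
Q | __1[0]#0##   read 0 → write #, move ←, go to R
R | __[1]##0##   read 1 → write _, move ←, go to P
P | _[_]_##0##   read _ → write _, move ←, go to S
S | [_]__##0##
After 9 steps: state S, head at -1, tape ##0##.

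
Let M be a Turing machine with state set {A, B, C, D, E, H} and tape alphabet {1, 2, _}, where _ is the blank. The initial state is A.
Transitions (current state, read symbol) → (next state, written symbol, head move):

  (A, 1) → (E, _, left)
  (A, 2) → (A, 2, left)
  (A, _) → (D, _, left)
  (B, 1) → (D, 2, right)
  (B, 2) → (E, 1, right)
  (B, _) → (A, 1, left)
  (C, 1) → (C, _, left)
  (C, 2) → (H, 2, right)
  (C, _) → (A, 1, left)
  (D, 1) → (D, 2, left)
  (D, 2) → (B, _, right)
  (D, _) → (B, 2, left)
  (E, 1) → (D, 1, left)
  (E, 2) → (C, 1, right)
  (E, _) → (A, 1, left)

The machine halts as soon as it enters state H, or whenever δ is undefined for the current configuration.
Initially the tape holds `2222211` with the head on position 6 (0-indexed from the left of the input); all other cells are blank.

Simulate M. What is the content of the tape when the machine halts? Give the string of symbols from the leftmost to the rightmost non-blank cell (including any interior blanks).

state=A head=6 tape=222221[1]_   (A,1)→(E,_,left)
state=E head=5 tape=22222[1]__   (E,1)→(D,1,left)
state=D head=4 tape=2222[2]1__   (D,2)→(B,_,right)
state=B head=5 tape=2222_[1]__   (B,1)→(D,2,right)
state=D head=6 tape=2222_2[_]_   (D,_)→(B,2,left)
state=B head=5 tape=2222_[2]2_   (B,2)→(E,1,right)
state=E head=6 tape=2222_1[2]_   (E,2)→(C,1,right)
state=C head=7 tape=2222_11[_]   (C,_)→(A,1,left)
state=A head=6 tape=2222_1[1]1   (A,1)→(E,_,left)
state=E head=5 tape=2222_[1]_1   (E,1)→(D,1,left)
state=D head=4 tape=2222[_]1_1   (D,_)→(B,2,left)
state=B head=3 tape=222[2]21_1   (B,2)→(E,1,right)
state=E head=4 tape=2221[2]1_1   (E,2)→(C,1,right)
state=C head=5 tape=22211[1]_1   (C,1)→(C,_,left)
state=C head=4 tape=2221[1]__1   (C,1)→(C,_,left)
state=C head=3 tape=222[1]___1   (C,1)→(C,_,left)
state=C head=2 tape=22[2]____1   (C,2)→(H,2,right)
state=H head=3 tape=222[_]___1
The non-blank tape span at halt is 222____1.

222____1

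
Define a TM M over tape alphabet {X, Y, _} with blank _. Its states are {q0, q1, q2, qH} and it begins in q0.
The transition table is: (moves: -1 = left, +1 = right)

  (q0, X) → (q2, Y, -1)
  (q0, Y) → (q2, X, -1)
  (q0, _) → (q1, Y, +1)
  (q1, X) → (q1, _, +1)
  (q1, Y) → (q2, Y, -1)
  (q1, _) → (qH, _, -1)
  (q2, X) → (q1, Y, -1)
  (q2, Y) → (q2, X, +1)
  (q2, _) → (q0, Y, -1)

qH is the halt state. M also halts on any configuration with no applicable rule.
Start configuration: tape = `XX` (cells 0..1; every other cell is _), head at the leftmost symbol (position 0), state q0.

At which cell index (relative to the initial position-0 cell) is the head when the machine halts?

q0 | ____[X]X   read X → write Y, move -1, go to q2
q2 | ___[_]YX   read _ → write Y, move -1, go to q0
q0 | __[_]YYX   read _ → write Y, move +1, go to q1
q1 | __Y[Y]YX   read Y → write Y, move -1, go to q2
q2 | __[Y]YYX   read Y → write X, move +1, go to q2
q2 | __X[Y]YX   read Y → write X, move +1, go to q2
q2 | __XX[Y]X   read Y → write X, move +1, go to q2
q2 | __XXX[X]   read X → write Y, move -1, go to q1
q1 | __XX[X]Y   read X → write _, move +1, go to q1
q1 | __XX_[Y]   read Y → write Y, move -1, go to q2
q2 | __XX[_]Y   read _ → write Y, move -1, go to q0
q0 | __X[X]YY   read X → write Y, move -1, go to q2
q2 | __[X]YYY   read X → write Y, move -1, go to q1
q1 | _[_]YYYY   read _ → write _, move -1, go to qH
qH | [_]_YYYY
At halt the head is at cell -4.

-4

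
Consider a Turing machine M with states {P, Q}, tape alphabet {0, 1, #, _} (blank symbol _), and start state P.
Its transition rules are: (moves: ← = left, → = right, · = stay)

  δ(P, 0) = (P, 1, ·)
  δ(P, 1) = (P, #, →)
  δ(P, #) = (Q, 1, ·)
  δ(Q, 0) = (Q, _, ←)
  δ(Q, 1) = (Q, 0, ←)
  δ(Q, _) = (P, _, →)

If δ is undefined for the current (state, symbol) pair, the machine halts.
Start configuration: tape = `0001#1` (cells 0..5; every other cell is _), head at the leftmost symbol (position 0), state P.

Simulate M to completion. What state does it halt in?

Q

P | [0]001#1   read 0 → write 1, move ·, go to P
P | [1]001#1   read 1 → write #, move →, go to P
P | #[0]01#1   read 0 → write 1, move ·, go to P
P | #[1]01#1   read 1 → write #, move →, go to P
P | ##[0]1#1   read 0 → write 1, move ·, go to P
P | ##[1]1#1   read 1 → write #, move →, go to P
P | ###[1]#1   read 1 → write #, move →, go to P
P | ####[#]1   read # → write 1, move ·, go to Q
Q | ####[1]1   read 1 → write 0, move ←, go to Q
Q | ###[#]01
No transition is defined for (Q, #); M halts in state Q.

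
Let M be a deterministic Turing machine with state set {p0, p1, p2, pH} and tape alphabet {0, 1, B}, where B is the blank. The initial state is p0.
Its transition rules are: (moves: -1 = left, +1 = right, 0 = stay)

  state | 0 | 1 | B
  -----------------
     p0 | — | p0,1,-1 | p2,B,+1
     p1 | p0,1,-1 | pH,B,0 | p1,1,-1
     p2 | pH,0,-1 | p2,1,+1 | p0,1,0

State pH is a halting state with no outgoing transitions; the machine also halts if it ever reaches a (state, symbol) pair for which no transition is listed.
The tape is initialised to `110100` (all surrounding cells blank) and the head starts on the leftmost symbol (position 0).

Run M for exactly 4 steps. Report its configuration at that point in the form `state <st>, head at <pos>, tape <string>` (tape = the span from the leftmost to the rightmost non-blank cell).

state p2, head at 2, tape 110100

p0 | B[1]10100   read 1 → write 1, move -1, go to p0
p0 | [B]110100   read B → write B, move +1, go to p2
p2 | B[1]10100   read 1 → write 1, move +1, go to p2
p2 | B1[1]0100   read 1 → write 1, move +1, go to p2
p2 | B11[0]100
After 4 steps: state p2, head at 2, tape 110100.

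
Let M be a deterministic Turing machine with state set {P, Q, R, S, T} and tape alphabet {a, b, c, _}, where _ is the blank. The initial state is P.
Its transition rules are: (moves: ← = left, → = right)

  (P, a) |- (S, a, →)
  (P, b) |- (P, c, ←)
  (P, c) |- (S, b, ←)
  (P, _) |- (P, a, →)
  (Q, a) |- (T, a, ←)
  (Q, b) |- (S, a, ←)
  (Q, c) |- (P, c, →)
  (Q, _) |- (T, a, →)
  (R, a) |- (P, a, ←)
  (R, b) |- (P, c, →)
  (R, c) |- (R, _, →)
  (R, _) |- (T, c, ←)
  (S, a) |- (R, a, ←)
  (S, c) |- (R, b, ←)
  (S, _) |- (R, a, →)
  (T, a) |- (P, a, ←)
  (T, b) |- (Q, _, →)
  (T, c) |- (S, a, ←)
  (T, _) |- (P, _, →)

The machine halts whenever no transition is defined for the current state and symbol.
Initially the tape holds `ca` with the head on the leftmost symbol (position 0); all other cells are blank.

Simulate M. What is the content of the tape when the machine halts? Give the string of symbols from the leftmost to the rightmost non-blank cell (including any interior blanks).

acabaac

P | ___[c]a__   read c → write b, move ←, go to S
S | __[_]ba__   read _ → write a, move →, go to R
R | __a[b]a__   read b → write c, move →, go to P
P | __ac[a]__   read a → write a, move →, go to S
S | __aca[_]_   read _ → write a, move →, go to R
R | __acaa[_]   read _ → write c, move ←, go to T
T | __aca[a]c   read a → write a, move ←, go to P
P | __ac[a]ac   read a → write a, move →, go to S
S | __aca[a]c   read a → write a, move ←, go to R
R | __ac[a]ac   read a → write a, move ←, go to P
P | __a[c]aac   read c → write b, move ←, go to S
S | __[a]baac   read a → write a, move ←, go to R
R | _[_]abaac   read _ → write c, move ←, go to T
T | [_]cabaac   read _ → write _, move →, go to P
P | _[c]abaac   read c → write b, move ←, go to S
S | [_]babaac   read _ → write a, move →, go to R
R | a[b]abaac   read b → write c, move →, go to P
P | ac[a]baac   read a → write a, move →, go to S
S | aca[b]aac
The non-blank tape span at halt is acabaac.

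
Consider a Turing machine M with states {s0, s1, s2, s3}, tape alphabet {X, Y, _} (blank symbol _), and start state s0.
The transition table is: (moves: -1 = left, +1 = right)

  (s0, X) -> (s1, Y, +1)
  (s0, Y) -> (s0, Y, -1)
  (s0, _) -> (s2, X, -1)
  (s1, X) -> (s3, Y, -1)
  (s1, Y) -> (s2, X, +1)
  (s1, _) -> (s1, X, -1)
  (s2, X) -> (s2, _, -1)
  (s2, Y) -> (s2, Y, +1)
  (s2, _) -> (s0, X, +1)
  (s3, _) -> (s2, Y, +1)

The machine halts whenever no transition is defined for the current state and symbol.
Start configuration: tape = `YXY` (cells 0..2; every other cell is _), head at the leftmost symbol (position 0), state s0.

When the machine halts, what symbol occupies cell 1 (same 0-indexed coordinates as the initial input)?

Y

s0 | __[Y]XY__   read Y → write Y, move -1, go to s0
s0 | _[_]YXY__   read _ → write X, move -1, go to s2
s2 | [_]XYXY__   read _ → write X, move +1, go to s0
s0 | X[X]YXY__   read X → write Y, move +1, go to s1
s1 | XY[Y]XY__   read Y → write X, move +1, go to s2
s2 | XYX[X]Y__   read X → write _, move -1, go to s2
s2 | XY[X]_Y__   read X → write _, move -1, go to s2
s2 | X[Y]__Y__   read Y → write Y, move +1, go to s2
s2 | XY[_]_Y__   read _ → write X, move +1, go to s0
s0 | XYX[_]Y__   read _ → write X, move -1, go to s2
s2 | XY[X]XY__   read X → write _, move -1, go to s2
s2 | X[Y]_XY__   read Y → write Y, move +1, go to s2
s2 | XY[_]XY__   read _ → write X, move +1, go to s0
s0 | XYX[X]Y__   read X → write Y, move +1, go to s1
s1 | XYXY[Y]__   read Y → write X, move +1, go to s2
s2 | XYXYX[_]_   read _ → write X, move +1, go to s0
s0 | XYXYXX[_]   read _ → write X, move -1, go to s2
s2 | XYXYX[X]X   read X → write _, move -1, go to s2
s2 | XYXY[X]_X   read X → write _, move -1, go to s2
s2 | XYX[Y]__X   read Y → write Y, move +1, go to s2
s2 | XYXY[_]_X   read _ → write X, move +1, go to s0
s0 | XYXYX[_]X   read _ → write X, move -1, go to s2
s2 | XYXY[X]XX   read X → write _, move -1, go to s2
s2 | XYX[Y]_XX   read Y → write Y, move +1, go to s2
s2 | XYXY[_]XX   read _ → write X, move +1, go to s0
s0 | XYXYX[X]X   read X → write Y, move +1, go to s1
s1 | XYXYXY[X]   read X → write Y, move -1, go to s3
s3 | XYXYX[Y]Y
Cell 1 holds Y when M halts.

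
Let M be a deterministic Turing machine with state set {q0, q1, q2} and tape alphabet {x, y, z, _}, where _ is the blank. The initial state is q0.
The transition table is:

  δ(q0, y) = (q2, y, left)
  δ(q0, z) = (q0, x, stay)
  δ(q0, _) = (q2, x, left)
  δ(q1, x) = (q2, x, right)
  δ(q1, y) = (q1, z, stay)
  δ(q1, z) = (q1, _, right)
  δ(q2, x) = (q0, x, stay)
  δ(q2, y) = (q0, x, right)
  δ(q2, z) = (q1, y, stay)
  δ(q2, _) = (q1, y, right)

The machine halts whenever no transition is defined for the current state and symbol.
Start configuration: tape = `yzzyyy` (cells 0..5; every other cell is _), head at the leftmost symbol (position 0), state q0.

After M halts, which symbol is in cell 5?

_

q0 | _[y]zzyyy_   read y → write y, move left, go to q2
q2 | [_]yzzyyy_   read _ → write y, move right, go to q1
q1 | y[y]zzyyy_   read y → write z, move stay, go to q1
q1 | y[z]zzyyy_   read z → write _, move right, go to q1
q1 | y_[z]zyyy_   read z → write _, move right, go to q1
q1 | y__[z]yyy_   read z → write _, move right, go to q1
q1 | y___[y]yy_   read y → write z, move stay, go to q1
q1 | y___[z]yy_   read z → write _, move right, go to q1
q1 | y____[y]y_   read y → write z, move stay, go to q1
q1 | y____[z]y_   read z → write _, move right, go to q1
q1 | y_____[y]_   read y → write z, move stay, go to q1
q1 | y_____[z]_   read z → write _, move right, go to q1
q1 | y______[_]
Cell 5 holds _ when M halts.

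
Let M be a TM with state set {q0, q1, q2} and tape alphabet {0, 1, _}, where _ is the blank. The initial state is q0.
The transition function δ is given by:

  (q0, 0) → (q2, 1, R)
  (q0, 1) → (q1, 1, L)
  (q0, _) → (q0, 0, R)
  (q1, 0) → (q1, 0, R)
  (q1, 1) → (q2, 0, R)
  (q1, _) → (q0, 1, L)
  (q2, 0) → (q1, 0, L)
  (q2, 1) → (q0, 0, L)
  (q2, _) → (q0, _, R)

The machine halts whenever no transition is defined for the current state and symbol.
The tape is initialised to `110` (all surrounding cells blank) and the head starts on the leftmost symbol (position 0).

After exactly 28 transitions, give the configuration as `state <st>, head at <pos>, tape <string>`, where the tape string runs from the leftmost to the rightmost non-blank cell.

state q2, head at 4, tape 0000011

state=q0 head=0 tape=__[1]10__   (q0,1)→(q1,1,L)
state=q1 head=-1 tape=_[_]110__   (q1,_)→(q0,1,L)
state=q0 head=-2 tape=[_]1110__   (q0,_)→(q0,0,R)
state=q0 head=-1 tape=0[1]110__   (q0,1)→(q1,1,L)
state=q1 head=-2 tape=[0]1110__   (q1,0)→(q1,0,R)
state=q1 head=-1 tape=0[1]110__   (q1,1)→(q2,0,R)
state=q2 head=0 tape=00[1]10__   (q2,1)→(q0,0,L)
state=q0 head=-1 tape=0[0]010__   (q0,0)→(q2,1,R)
state=q2 head=0 tape=01[0]10__   (q2,0)→(q1,0,L)
state=q1 head=-1 tape=0[1]010__   (q1,1)→(q2,0,R)
state=q2 head=0 tape=00[0]10__   (q2,0)→(q1,0,L)
state=q1 head=-1 tape=0[0]010__   (q1,0)→(q1,0,R)
state=q1 head=0 tape=00[0]10__   (q1,0)→(q1,0,R)
state=q1 head=1 tape=000[1]0__   (q1,1)→(q2,0,R)
state=q2 head=2 tape=0000[0]__   (q2,0)→(q1,0,L)
state=q1 head=1 tape=000[0]0__   (q1,0)→(q1,0,R)
state=q1 head=2 tape=0000[0]__   (q1,0)→(q1,0,R)
state=q1 head=3 tape=00000[_]_   (q1,_)→(q0,1,L)
state=q0 head=2 tape=0000[0]1_   (q0,0)→(q2,1,R)
state=q2 head=3 tape=00001[1]_   (q2,1)→(q0,0,L)
state=q0 head=2 tape=0000[1]0_   (q0,1)→(q1,1,L)
state=q1 head=1 tape=000[0]10_   (q1,0)→(q1,0,R)
state=q1 head=2 tape=0000[1]0_   (q1,1)→(q2,0,R)
state=q2 head=3 tape=00000[0]_   (q2,0)→(q1,0,L)
state=q1 head=2 tape=0000[0]0_   (q1,0)→(q1,0,R)
state=q1 head=3 tape=00000[0]_   (q1,0)→(q1,0,R)
state=q1 head=4 tape=000000[_]   (q1,_)→(q0,1,L)
state=q0 head=3 tape=00000[0]1   (q0,0)→(q2,1,R)
state=q2 head=4 tape=000001[1]
After 28 steps: state q2, head at 4, tape 0000011.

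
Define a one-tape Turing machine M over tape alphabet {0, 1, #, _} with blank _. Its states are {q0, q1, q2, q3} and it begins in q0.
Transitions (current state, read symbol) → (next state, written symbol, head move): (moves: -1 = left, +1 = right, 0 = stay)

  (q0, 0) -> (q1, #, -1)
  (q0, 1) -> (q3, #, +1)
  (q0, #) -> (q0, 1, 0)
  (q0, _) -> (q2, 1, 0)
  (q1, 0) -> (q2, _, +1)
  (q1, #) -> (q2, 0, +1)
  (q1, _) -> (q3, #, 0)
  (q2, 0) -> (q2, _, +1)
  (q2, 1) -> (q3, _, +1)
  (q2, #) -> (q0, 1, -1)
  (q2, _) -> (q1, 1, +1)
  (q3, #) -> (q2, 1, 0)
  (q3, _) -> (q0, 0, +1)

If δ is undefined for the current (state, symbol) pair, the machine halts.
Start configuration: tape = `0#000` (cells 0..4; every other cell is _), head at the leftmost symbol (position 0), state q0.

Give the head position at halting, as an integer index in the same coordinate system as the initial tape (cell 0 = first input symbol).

2

state=q0 head=0 tape=_[0]#000   (q0,0)→(q1,#,-1)
state=q1 head=-1 tape=[_]##000   (q1,_)→(q3,#,0)
state=q3 head=-1 tape=[#]##000   (q3,#)→(q2,1,0)
state=q2 head=-1 tape=[1]##000   (q2,1)→(q3,_,+1)
state=q3 head=0 tape=_[#]#000   (q3,#)→(q2,1,0)
state=q2 head=0 tape=_[1]#000   (q2,1)→(q3,_,+1)
state=q3 head=1 tape=__[#]000   (q3,#)→(q2,1,0)
state=q2 head=1 tape=__[1]000   (q2,1)→(q3,_,+1)
state=q3 head=2 tape=___[0]00
At halt the head is at cell 2.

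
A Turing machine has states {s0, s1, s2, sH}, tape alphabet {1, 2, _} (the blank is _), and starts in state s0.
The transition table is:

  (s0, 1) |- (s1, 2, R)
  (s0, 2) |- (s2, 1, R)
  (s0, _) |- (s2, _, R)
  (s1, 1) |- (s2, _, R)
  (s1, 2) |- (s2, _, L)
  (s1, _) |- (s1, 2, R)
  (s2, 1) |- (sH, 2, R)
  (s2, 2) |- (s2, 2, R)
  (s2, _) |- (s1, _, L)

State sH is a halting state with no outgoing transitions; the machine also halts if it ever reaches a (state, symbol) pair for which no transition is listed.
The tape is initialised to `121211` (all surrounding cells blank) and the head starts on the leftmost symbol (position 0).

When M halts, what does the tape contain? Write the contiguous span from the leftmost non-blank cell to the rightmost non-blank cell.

state=s0 head=0 tape=__[1]21211   (s0,1)→(s1,2,R)
state=s1 head=1 tape=__2[2]1211   (s1,2)→(s2,_,L)
state=s2 head=0 tape=__[2]_1211   (s2,2)→(s2,2,R)
state=s2 head=1 tape=__2[_]1211   (s2,_)→(s1,_,L)
state=s1 head=0 tape=__[2]_1211   (s1,2)→(s2,_,L)
state=s2 head=-1 tape=_[_]__1211   (s2,_)→(s1,_,L)
state=s1 head=-2 tape=[_]___1211   (s1,_)→(s1,2,R)
state=s1 head=-1 tape=2[_]__1211   (s1,_)→(s1,2,R)
state=s1 head=0 tape=22[_]_1211   (s1,_)→(s1,2,R)
state=s1 head=1 tape=222[_]1211   (s1,_)→(s1,2,R)
state=s1 head=2 tape=2222[1]211   (s1,1)→(s2,_,R)
state=s2 head=3 tape=2222_[2]11   (s2,2)→(s2,2,R)
state=s2 head=4 tape=2222_2[1]1   (s2,1)→(sH,2,R)
state=sH head=5 tape=2222_22[1]
The non-blank tape span at halt is 2222_221.

2222_221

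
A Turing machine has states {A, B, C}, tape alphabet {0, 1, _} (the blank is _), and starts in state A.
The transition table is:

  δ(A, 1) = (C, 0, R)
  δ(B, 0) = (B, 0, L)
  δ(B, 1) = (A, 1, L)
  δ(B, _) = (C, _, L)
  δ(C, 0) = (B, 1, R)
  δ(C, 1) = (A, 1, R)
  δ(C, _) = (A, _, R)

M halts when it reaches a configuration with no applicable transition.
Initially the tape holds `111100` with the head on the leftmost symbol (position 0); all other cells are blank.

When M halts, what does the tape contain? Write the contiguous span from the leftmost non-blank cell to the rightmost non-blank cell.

state=A head=0 tape=[1]11100   (A,1)→(C,0,R)
state=C head=1 tape=0[1]1100   (C,1)→(A,1,R)
state=A head=2 tape=01[1]100   (A,1)→(C,0,R)
state=C head=3 tape=010[1]00   (C,1)→(A,1,R)
state=A head=4 tape=0101[0]0
The non-blank tape span at halt is 010100.

010100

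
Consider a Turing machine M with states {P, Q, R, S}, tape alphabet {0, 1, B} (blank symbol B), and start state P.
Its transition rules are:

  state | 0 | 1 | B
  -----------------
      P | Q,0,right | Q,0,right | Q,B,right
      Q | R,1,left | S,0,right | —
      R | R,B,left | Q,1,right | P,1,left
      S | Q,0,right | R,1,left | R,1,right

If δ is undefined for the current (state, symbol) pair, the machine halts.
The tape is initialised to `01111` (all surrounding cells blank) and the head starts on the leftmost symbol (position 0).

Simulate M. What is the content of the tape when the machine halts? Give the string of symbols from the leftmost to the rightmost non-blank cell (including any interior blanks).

state=P head=0 tape=BBB[0]1111   (P,0)→(Q,0,right)
state=Q head=1 tape=BBB0[1]111   (Q,1)→(S,0,right)
state=S head=2 tape=BBB00[1]11   (S,1)→(R,1,left)
state=R head=1 tape=BBB0[0]111   (R,0)→(R,B,left)
state=R head=0 tape=BBB[0]B111   (R,0)→(R,B,left)
state=R head=-1 tape=BB[B]BB111   (R,B)→(P,1,left)
state=P head=-2 tape=B[B]1BB111   (P,B)→(Q,B,right)
state=Q head=-1 tape=BB[1]BB111   (Q,1)→(S,0,right)
state=S head=0 tape=BB0[B]B111   (S,B)→(R,1,right)
state=R head=1 tape=BB01[B]111   (R,B)→(P,1,left)
state=P head=0 tape=BB0[1]1111   (P,1)→(Q,0,right)
state=Q head=1 tape=BB00[1]111   (Q,1)→(S,0,right)
state=S head=2 tape=BB000[1]11   (S,1)→(R,1,left)
state=R head=1 tape=BB00[0]111   (R,0)→(R,B,left)
state=R head=0 tape=BB0[0]B111   (R,0)→(R,B,left)
state=R head=-1 tape=BB[0]BB111   (R,0)→(R,B,left)
state=R head=-2 tape=B[B]BBB111   (R,B)→(P,1,left)
state=P head=-3 tape=[B]1BBB111   (P,B)→(Q,B,right)
state=Q head=-2 tape=B[1]BBB111   (Q,1)→(S,0,right)
state=S head=-1 tape=B0[B]BB111   (S,B)→(R,1,right)
state=R head=0 tape=B01[B]B111   (R,B)→(P,1,left)
state=P head=-1 tape=B0[1]1B111   (P,1)→(Q,0,right)
state=Q head=0 tape=B00[1]B111   (Q,1)→(S,0,right)
state=S head=1 tape=B000[B]111   (S,B)→(R,1,right)
state=R head=2 tape=B0001[1]11   (R,1)→(Q,1,right)
state=Q head=3 tape=B00011[1]1   (Q,1)→(S,0,right)
state=S head=4 tape=B000110[1]   (S,1)→(R,1,left)
state=R head=3 tape=B00011[0]1   (R,0)→(R,B,left)
state=R head=2 tape=B0001[1]B1   (R,1)→(Q,1,right)
state=Q head=3 tape=B00011[B]1
The non-blank tape span at halt is 00011B1.

00011B1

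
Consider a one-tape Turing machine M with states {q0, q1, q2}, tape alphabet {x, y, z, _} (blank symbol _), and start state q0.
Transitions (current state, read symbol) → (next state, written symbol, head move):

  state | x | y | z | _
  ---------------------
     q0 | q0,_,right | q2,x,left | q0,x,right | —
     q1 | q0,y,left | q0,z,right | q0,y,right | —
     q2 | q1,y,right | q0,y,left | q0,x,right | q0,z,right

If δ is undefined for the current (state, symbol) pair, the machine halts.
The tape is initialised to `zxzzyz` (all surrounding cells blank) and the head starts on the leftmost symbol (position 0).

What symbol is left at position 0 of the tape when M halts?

state=q0 head=0 tape=[z]xzzyz_   (q0,z)→(q0,x,right)
state=q0 head=1 tape=x[x]zzyz_   (q0,x)→(q0,_,right)
state=q0 head=2 tape=x_[z]zyz_   (q0,z)→(q0,x,right)
state=q0 head=3 tape=x_x[z]yz_   (q0,z)→(q0,x,right)
state=q0 head=4 tape=x_xx[y]z_   (q0,y)→(q2,x,left)
state=q2 head=3 tape=x_x[x]xz_   (q2,x)→(q1,y,right)
state=q1 head=4 tape=x_xy[x]z_   (q1,x)→(q0,y,left)
state=q0 head=3 tape=x_x[y]yz_   (q0,y)→(q2,x,left)
state=q2 head=2 tape=x_[x]xyz_   (q2,x)→(q1,y,right)
state=q1 head=3 tape=x_y[x]yz_   (q1,x)→(q0,y,left)
state=q0 head=2 tape=x_[y]yyz_   (q0,y)→(q2,x,left)
state=q2 head=1 tape=x[_]xyyz_   (q2,_)→(q0,z,right)
state=q0 head=2 tape=xz[x]yyz_   (q0,x)→(q0,_,right)
state=q0 head=3 tape=xz_[y]yz_   (q0,y)→(q2,x,left)
state=q2 head=2 tape=xz[_]xyz_   (q2,_)→(q0,z,right)
state=q0 head=3 tape=xzz[x]yz_   (q0,x)→(q0,_,right)
state=q0 head=4 tape=xzz_[y]z_   (q0,y)→(q2,x,left)
state=q2 head=3 tape=xzz[_]xz_   (q2,_)→(q0,z,right)
state=q0 head=4 tape=xzzz[x]z_   (q0,x)→(q0,_,right)
state=q0 head=5 tape=xzzz_[z]_   (q0,z)→(q0,x,right)
state=q0 head=6 tape=xzzz_x[_]
Cell 0 holds x when M halts.

x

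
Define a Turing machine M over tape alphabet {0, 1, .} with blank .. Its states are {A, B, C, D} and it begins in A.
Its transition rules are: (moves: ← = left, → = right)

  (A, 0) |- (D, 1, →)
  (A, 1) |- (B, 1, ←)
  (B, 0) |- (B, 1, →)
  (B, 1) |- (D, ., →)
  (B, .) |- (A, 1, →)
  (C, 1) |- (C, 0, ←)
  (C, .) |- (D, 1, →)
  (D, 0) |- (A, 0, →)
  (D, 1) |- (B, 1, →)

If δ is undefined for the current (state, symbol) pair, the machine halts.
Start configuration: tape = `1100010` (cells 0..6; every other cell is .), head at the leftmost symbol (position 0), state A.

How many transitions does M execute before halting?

A | .[1]100010.   read 1 → write 1, move ←, go to B
B | [.]1100010.   read . → write 1, move →, go to A
A | 1[1]100010.   read 1 → write 1, move ←, go to B
B | [1]1100010.   read 1 → write ., move →, go to D
D | .[1]100010.   read 1 → write 1, move →, go to B
B | .1[1]00010.   read 1 → write ., move →, go to D
D | .1.[0]0010.   read 0 → write 0, move →, go to A
A | .1.0[0]010.   read 0 → write 1, move →, go to D
D | .1.01[0]10.   read 0 → write 0, move →, go to A
A | .1.010[1]0.   read 1 → write 1, move ←, go to B
B | .1.01[0]10.   read 0 → write 1, move →, go to B
B | .1.011[1]0.   read 1 → write ., move →, go to D
D | .1.011.[0].   read 0 → write 0, move →, go to A
A | .1.011.0[.]
M halts after 13 transitions.

13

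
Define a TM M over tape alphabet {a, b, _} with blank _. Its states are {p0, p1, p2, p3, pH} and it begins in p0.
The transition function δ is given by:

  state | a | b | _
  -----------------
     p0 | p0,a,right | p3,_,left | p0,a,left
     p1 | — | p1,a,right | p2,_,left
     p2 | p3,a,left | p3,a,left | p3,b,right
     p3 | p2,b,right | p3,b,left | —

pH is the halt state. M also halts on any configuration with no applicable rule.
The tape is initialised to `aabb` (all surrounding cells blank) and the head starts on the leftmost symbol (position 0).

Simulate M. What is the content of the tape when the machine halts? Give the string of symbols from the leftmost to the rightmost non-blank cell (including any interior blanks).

babb

p0 | _[a]abb   read a → write a, move right, go to p0
p0 | _a[a]bb   read a → write a, move right, go to p0
p0 | _aa[b]b   read b → write _, move left, go to p3
p3 | _a[a]_b   read a → write b, move right, go to p2
p2 | _ab[_]b   read _ → write b, move right, go to p3
p3 | _abb[b]   read b → write b, move left, go to p3
p3 | _ab[b]b   read b → write b, move left, go to p3
p3 | _a[b]bb   read b → write b, move left, go to p3
p3 | _[a]bbb   read a → write b, move right, go to p2
p2 | _b[b]bb   read b → write a, move left, go to p3
p3 | _[b]abb   read b → write b, move left, go to p3
p3 | [_]babb
The non-blank tape span at halt is babb.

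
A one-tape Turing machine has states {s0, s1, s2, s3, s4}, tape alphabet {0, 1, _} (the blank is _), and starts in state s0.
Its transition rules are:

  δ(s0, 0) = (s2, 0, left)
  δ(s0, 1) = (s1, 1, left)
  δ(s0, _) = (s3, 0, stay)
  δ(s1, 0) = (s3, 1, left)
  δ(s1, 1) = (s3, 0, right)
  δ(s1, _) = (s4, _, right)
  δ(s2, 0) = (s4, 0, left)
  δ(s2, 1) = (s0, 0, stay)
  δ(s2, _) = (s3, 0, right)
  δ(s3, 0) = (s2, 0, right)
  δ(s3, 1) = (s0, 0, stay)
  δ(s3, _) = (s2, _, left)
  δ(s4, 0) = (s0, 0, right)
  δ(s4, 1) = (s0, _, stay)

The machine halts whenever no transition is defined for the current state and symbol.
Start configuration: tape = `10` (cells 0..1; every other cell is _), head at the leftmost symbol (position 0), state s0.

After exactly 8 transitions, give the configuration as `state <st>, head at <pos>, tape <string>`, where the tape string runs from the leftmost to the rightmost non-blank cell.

s0 | _[1]0   read 1 → write 1, move left, go to s1
s1 | [_]10   read _ → write _, move right, go to s4
s4 | _[1]0   read 1 → write _, move stay, go to s0
s0 | _[_]0   read _ → write 0, move stay, go to s3
s3 | _[0]0   read 0 → write 0, move right, go to s2
s2 | _0[0]   read 0 → write 0, move left, go to s4
s4 | _[0]0   read 0 → write 0, move right, go to s0
s0 | _0[0]   read 0 → write 0, move left, go to s2
s2 | _[0]0
After 8 steps: state s2, head at 0, tape 00.

state s2, head at 0, tape 00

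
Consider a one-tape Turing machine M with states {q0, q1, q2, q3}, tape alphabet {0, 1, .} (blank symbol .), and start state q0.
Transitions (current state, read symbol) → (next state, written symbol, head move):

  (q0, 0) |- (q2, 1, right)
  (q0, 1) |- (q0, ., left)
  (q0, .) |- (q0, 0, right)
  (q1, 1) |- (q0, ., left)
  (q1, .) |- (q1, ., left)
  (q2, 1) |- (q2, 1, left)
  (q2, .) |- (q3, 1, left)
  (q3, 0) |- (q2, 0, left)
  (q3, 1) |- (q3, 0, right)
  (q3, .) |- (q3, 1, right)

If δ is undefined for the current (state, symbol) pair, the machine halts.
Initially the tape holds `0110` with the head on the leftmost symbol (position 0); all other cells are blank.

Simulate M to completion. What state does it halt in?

q2

state=q0 head=0 tape=..[0]110   (q0,0)→(q2,1,right)
state=q2 head=1 tape=..1[1]10   (q2,1)→(q2,1,left)
state=q2 head=0 tape=..[1]110   (q2,1)→(q2,1,left)
state=q2 head=-1 tape=.[.]1110   (q2,.)→(q3,1,left)
state=q3 head=-2 tape=[.]11110   (q3,.)→(q3,1,right)
state=q3 head=-1 tape=1[1]1110   (q3,1)→(q3,0,right)
state=q3 head=0 tape=10[1]110   (q3,1)→(q3,0,right)
state=q3 head=1 tape=100[1]10   (q3,1)→(q3,0,right)
state=q3 head=2 tape=1000[1]0   (q3,1)→(q3,0,right)
state=q3 head=3 tape=10000[0]   (q3,0)→(q2,0,left)
state=q2 head=2 tape=1000[0]0
No transition is defined for (q2, 0); M halts in state q2.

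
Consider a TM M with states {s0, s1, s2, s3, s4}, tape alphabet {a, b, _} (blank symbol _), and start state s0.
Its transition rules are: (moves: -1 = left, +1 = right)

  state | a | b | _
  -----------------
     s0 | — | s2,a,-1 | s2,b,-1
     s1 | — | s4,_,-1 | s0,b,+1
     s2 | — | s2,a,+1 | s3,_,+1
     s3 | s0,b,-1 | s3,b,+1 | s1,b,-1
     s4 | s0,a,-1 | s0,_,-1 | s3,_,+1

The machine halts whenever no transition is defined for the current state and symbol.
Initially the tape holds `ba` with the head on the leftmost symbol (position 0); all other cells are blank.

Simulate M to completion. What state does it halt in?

s0 | __[b]a   read b → write a, move -1, go to s2
s2 | _[_]aa   read _ → write _, move +1, go to s3
s3 | __[a]a   read a → write b, move -1, go to s0
s0 | _[_]ba   read _ → write b, move -1, go to s2
s2 | [_]bba   read _ → write _, move +1, go to s3
s3 | _[b]ba   read b → write b, move +1, go to s3
s3 | _b[b]a   read b → write b, move +1, go to s3
s3 | _bb[a]   read a → write b, move -1, go to s0
s0 | _b[b]b   read b → write a, move -1, go to s2
s2 | _[b]ab   read b → write a, move +1, go to s2
s2 | _a[a]b
No transition is defined for (s2, a); M halts in state s2.

s2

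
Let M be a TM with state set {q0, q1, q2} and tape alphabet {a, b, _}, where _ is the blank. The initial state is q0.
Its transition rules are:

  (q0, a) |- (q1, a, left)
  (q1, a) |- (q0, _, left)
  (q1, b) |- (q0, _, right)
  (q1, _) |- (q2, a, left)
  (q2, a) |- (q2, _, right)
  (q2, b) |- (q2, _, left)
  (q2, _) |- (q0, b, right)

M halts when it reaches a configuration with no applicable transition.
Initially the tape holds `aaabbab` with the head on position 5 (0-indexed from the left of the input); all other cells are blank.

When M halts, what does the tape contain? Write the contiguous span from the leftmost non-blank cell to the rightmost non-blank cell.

state=q0 head=5 tape=aaabb[a]b   (q0,a)→(q1,a,left)
state=q1 head=4 tape=aaab[b]ab   (q1,b)→(q0,_,right)
state=q0 head=5 tape=aaab_[a]b   (q0,a)→(q1,a,left)
state=q1 head=4 tape=aaab[_]ab   (q1,_)→(q2,a,left)
state=q2 head=3 tape=aaa[b]aab   (q2,b)→(q2,_,left)
state=q2 head=2 tape=aa[a]_aab   (q2,a)→(q2,_,right)
state=q2 head=3 tape=aa_[_]aab   (q2,_)→(q0,b,right)
state=q0 head=4 tape=aa_b[a]ab   (q0,a)→(q1,a,left)
state=q1 head=3 tape=aa_[b]aab   (q1,b)→(q0,_,right)
state=q0 head=4 tape=aa__[a]ab   (q0,a)→(q1,a,left)
state=q1 head=3 tape=aa_[_]aab   (q1,_)→(q2,a,left)
state=q2 head=2 tape=aa[_]aaab   (q2,_)→(q0,b,right)
state=q0 head=3 tape=aab[a]aab   (q0,a)→(q1,a,left)
state=q1 head=2 tape=aa[b]aaab   (q1,b)→(q0,_,right)
state=q0 head=3 tape=aa_[a]aab   (q0,a)→(q1,a,left)
state=q1 head=2 tape=aa[_]aaab   (q1,_)→(q2,a,left)
state=q2 head=1 tape=a[a]aaaab   (q2,a)→(q2,_,right)
state=q2 head=2 tape=a_[a]aaab   (q2,a)→(q2,_,right)
state=q2 head=3 tape=a__[a]aab   (q2,a)→(q2,_,right)
state=q2 head=4 tape=a___[a]ab   (q2,a)→(q2,_,right)
state=q2 head=5 tape=a____[a]b   (q2,a)→(q2,_,right)
state=q2 head=6 tape=a_____[b]   (q2,b)→(q2,_,left)
state=q2 head=5 tape=a____[_]_   (q2,_)→(q0,b,right)
state=q0 head=6 tape=a____b[_]
The non-blank tape span at halt is a____b.

a____b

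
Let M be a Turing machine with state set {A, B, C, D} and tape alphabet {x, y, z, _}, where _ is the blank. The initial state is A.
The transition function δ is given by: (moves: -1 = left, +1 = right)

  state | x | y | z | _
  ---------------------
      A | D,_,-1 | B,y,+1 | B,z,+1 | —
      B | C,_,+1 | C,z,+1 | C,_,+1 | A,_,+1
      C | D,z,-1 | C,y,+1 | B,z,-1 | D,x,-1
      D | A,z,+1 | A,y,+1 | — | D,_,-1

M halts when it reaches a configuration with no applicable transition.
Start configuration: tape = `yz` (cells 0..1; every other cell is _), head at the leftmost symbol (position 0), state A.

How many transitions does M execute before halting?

5

A | [y]z_   read y → write y, move +1, go to B
B | y[z]_   read z → write _, move +1, go to C
C | y_[_]   read _ → write x, move -1, go to D
D | y[_]x   read _ → write _, move -1, go to D
D | [y]_x   read y → write y, move +1, go to A
A | y[_]x
M halts after 5 transitions.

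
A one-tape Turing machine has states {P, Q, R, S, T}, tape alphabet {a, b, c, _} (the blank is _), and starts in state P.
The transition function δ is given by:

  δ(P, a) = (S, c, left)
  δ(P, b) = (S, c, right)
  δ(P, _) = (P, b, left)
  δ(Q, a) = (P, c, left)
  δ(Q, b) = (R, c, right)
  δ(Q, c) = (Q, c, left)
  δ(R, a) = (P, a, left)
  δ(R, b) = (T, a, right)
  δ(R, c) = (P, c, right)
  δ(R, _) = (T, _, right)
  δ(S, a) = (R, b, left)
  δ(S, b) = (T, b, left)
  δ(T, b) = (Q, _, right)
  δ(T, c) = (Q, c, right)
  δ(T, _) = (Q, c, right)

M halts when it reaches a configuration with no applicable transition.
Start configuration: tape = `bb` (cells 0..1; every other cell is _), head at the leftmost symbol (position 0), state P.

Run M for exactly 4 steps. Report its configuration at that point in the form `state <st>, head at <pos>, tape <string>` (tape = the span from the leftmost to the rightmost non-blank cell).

P | [b]b_   read b → write c, move right, go to S
S | c[b]_   read b → write b, move left, go to T
T | [c]b_   read c → write c, move right, go to Q
Q | c[b]_   read b → write c, move right, go to R
R | cc[_]
After 4 steps: state R, head at 2, tape cc.

state R, head at 2, tape cc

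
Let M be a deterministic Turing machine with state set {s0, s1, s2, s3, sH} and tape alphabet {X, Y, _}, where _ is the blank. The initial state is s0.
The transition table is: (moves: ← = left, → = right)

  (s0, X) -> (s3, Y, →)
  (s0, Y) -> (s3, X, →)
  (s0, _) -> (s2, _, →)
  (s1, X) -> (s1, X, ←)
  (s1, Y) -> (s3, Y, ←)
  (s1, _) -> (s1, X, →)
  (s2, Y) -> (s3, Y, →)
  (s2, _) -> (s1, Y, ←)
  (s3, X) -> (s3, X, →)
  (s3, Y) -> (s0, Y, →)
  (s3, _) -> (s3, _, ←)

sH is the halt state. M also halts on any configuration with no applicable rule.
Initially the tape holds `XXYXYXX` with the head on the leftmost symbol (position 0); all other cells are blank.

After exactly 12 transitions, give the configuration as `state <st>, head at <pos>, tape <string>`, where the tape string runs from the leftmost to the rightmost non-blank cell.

state=s0 head=0 tape=[X]XYXYXX_   (s0,X)→(s3,Y,→)
state=s3 head=1 tape=Y[X]YXYXX_   (s3,X)→(s3,X,→)
state=s3 head=2 tape=YX[Y]XYXX_   (s3,Y)→(s0,Y,→)
state=s0 head=3 tape=YXY[X]YXX_   (s0,X)→(s3,Y,→)
state=s3 head=4 tape=YXYY[Y]XX_   (s3,Y)→(s0,Y,→)
state=s0 head=5 tape=YXYYY[X]X_   (s0,X)→(s3,Y,→)
state=s3 head=6 tape=YXYYYY[X]_   (s3,X)→(s3,X,→)
state=s3 head=7 tape=YXYYYYX[_]   (s3,_)→(s3,_,←)
state=s3 head=6 tape=YXYYYY[X]_   (s3,X)→(s3,X,→)
state=s3 head=7 tape=YXYYYYX[_]   (s3,_)→(s3,_,←)
state=s3 head=6 tape=YXYYYY[X]_   (s3,X)→(s3,X,→)
state=s3 head=7 tape=YXYYYYX[_]   (s3,_)→(s3,_,←)
state=s3 head=6 tape=YXYYYY[X]_
After 12 steps: state s3, head at 6, tape YXYYYYX.

state s3, head at 6, tape YXYYYYX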